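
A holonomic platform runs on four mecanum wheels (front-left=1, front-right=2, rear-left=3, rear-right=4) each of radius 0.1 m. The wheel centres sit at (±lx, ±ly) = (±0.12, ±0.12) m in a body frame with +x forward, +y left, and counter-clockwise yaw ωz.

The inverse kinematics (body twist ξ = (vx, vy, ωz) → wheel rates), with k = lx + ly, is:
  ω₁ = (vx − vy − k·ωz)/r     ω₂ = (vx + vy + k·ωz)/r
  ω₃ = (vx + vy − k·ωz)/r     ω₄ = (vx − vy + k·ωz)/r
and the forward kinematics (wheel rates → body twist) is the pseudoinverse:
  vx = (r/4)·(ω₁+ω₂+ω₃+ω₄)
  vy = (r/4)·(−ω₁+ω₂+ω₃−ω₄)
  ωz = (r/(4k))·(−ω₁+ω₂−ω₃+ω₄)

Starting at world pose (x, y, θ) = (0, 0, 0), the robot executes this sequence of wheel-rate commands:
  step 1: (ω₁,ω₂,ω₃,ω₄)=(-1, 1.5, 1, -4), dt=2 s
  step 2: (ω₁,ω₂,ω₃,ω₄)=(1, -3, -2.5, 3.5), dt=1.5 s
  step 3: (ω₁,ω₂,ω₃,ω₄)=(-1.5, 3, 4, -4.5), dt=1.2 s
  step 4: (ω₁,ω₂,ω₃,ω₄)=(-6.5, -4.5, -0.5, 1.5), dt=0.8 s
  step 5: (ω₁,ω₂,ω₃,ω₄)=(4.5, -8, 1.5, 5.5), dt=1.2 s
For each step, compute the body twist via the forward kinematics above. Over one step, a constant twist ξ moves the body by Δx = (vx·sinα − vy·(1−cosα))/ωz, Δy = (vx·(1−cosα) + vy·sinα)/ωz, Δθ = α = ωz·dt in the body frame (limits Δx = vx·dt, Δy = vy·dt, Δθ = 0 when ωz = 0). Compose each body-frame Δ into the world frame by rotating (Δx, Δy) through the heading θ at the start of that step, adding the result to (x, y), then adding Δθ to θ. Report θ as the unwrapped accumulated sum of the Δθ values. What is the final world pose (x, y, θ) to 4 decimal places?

(-0.4750, 0.1202, -1.4375)

step 1: ξ=(vx,vy,ωz)=(-0.0625, 0.1875, -0.2604), dt=2.0 → body Δ=(-0.0240, 0.3901, -0.5208) → world pose (-0.0240, 0.3901, -0.5208)
step 2: ξ=(vx,vy,ωz)=(-0.0250, -0.2500, 0.2083), dt=1.5 → body Δ=(0.0212, -0.3747, 0.3125) → world pose (-0.1920, 0.0545, -0.2083)
step 3: ξ=(vx,vy,ωz)=(0.0250, 0.3250, -0.4167), dt=1.2 → body Δ=(0.1243, 0.3666, -0.5000) → world pose (0.0054, 0.3875, -0.7083)
step 4: ξ=(vx,vy,ωz)=(-0.2500, 0.0000, 0.4167), dt=0.8 → body Δ=(-0.1963, -0.0330, 0.3333) → world pose (-0.1652, 0.4901, -0.3750)
step 5: ξ=(vx,vy,ωz)=(0.0875, -0.4125, -0.8854), dt=1.2 → body Δ=(-0.1528, -0.4577, -1.0625) → world pose (-0.4750, 0.1202, -1.4375)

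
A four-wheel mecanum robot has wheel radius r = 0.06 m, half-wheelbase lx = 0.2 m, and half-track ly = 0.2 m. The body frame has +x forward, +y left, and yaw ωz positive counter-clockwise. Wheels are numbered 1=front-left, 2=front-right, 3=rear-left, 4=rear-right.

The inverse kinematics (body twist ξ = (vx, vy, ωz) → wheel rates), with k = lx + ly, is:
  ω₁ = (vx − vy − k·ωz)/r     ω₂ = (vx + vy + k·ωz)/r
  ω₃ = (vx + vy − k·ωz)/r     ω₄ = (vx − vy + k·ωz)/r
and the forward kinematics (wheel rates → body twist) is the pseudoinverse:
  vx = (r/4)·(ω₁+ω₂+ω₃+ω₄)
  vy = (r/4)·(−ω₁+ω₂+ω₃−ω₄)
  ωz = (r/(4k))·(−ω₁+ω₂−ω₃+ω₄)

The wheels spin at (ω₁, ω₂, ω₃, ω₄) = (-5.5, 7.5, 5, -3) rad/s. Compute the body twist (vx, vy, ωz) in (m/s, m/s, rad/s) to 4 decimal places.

k = lx + ly = 0.2 + 0.2 = 0.4000
ω₁+ω₂+ω₃+ω₄ = 4.0000  →  vx = (0.06/4)·4.0000 = 0.0600
−ω₁+ω₂+ω₃−ω₄ = 21.0000  →  vy = (0.06/4)·21.0000 = 0.3150
−ω₁+ω₂−ω₃+ω₄ = 5.0000  →  ωz = (0.06/1.6000)·5.0000 = 0.1875

(0.0600, 0.3150, 0.1875)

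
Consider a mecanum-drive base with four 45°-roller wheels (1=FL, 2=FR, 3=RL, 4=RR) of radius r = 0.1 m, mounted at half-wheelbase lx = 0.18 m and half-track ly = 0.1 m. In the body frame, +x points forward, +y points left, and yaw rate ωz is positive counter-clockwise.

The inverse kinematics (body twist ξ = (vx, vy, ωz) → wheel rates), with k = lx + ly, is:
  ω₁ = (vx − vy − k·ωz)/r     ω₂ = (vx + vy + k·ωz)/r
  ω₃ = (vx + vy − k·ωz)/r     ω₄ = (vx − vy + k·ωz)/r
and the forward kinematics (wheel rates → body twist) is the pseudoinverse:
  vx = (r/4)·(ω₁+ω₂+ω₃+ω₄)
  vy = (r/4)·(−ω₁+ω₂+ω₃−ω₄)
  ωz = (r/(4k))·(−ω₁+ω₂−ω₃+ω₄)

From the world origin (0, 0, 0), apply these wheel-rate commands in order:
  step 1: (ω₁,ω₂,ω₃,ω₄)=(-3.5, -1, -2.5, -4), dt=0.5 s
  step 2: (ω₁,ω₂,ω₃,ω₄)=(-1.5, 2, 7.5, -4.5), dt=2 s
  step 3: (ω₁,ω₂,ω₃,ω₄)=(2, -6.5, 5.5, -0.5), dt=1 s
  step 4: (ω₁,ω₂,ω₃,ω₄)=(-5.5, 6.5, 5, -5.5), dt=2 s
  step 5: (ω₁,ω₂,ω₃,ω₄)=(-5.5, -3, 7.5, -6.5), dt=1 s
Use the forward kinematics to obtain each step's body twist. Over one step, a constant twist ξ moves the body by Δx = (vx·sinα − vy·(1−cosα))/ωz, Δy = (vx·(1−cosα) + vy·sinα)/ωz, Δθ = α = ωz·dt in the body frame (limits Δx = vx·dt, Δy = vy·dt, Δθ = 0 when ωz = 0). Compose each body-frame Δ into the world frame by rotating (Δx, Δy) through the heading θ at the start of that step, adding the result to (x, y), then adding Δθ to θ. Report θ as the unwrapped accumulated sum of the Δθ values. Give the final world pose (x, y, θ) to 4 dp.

(1.1378, -0.8663, -3.5268)

step 1: ξ=(vx,vy,ωz)=(-0.2750, 0.1000, 0.0893), dt=0.5 → body Δ=(-0.1386, 0.0469, 0.0446) → world pose (-0.1386, 0.0469, 0.0446)
step 2: ξ=(vx,vy,ωz)=(0.0875, 0.3875, -0.7589), dt=2.0 → body Δ=(0.5987, 0.4007, -1.5179) → world pose (0.4417, 0.4739, -1.4732)
step 3: ξ=(vx,vy,ωz)=(0.0125, -0.0625, -1.2946), dt=1.0 → body Δ=(-0.0258, -0.0535, -1.2946) → world pose (0.3859, 0.4944, -2.7679)
step 4: ξ=(vx,vy,ωz)=(0.0125, 0.5625, 0.1339), dt=2.0 → body Δ=(-0.1251, 1.1149, 0.2679) → world pose (0.9094, -0.4979, -2.5000)
step 5: ξ=(vx,vy,ωz)=(-0.1875, 0.4125, -1.0268), dt=1.0 → body Δ=(0.0376, 0.4318, -1.0268) → world pose (1.1378, -0.8663, -3.5268)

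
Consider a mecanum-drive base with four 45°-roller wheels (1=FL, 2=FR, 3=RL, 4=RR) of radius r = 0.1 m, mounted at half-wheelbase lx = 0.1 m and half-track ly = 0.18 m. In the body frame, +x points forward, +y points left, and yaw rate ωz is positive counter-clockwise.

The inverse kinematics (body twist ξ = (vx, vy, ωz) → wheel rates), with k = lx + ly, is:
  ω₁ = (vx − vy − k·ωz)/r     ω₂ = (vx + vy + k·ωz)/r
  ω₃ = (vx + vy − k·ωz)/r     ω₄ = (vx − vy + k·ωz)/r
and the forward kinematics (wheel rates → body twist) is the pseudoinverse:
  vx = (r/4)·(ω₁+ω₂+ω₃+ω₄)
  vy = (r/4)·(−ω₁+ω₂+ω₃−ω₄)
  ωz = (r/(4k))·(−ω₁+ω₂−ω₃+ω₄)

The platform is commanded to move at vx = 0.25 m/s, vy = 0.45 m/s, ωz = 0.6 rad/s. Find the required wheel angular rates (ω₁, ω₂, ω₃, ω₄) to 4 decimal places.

k = lx + ly = 0.1 + 0.18 = 0.2800;  k·ωz = 0.2800·0.6 = 0.1680
ω₁ (FL) = (vx − vy − k·ωz)/r = -0.3680/0.1 = -3.6800
ω₂ (FR) = (vx + vy + k·ωz)/r = 0.8680/0.1 = 8.6800
ω₃ (RL) = (vx + vy − k·ωz)/r = 0.5320/0.1 = 5.3200
ω₄ (RR) = (vx − vy + k·ωz)/r = -0.0320/0.1 = -0.3200

(-3.6800, 8.6800, 5.3200, -0.3200)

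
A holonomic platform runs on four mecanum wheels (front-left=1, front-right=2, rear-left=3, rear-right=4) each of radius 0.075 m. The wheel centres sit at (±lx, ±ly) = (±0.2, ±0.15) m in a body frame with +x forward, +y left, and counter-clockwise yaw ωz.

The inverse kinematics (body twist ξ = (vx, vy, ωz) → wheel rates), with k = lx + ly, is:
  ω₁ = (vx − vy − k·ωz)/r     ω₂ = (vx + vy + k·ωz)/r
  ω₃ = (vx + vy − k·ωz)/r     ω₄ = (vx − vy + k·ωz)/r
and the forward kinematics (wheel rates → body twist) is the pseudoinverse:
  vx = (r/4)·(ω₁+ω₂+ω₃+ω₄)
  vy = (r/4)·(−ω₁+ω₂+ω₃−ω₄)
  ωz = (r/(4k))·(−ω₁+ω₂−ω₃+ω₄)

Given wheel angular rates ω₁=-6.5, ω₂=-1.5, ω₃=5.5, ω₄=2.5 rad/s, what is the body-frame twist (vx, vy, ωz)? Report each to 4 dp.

k = lx + ly = 0.2 + 0.15 = 0.3500
ω₁+ω₂+ω₃+ω₄ = 0.0000  →  vx = (0.075/4)·0.0000 = 0.0000
−ω₁+ω₂+ω₃−ω₄ = 8.0000  →  vy = (0.075/4)·8.0000 = 0.1500
−ω₁+ω₂−ω₃+ω₄ = 2.0000  →  ωz = (0.075/1.4000)·2.0000 = 0.1071

(0.0000, 0.1500, 0.1071)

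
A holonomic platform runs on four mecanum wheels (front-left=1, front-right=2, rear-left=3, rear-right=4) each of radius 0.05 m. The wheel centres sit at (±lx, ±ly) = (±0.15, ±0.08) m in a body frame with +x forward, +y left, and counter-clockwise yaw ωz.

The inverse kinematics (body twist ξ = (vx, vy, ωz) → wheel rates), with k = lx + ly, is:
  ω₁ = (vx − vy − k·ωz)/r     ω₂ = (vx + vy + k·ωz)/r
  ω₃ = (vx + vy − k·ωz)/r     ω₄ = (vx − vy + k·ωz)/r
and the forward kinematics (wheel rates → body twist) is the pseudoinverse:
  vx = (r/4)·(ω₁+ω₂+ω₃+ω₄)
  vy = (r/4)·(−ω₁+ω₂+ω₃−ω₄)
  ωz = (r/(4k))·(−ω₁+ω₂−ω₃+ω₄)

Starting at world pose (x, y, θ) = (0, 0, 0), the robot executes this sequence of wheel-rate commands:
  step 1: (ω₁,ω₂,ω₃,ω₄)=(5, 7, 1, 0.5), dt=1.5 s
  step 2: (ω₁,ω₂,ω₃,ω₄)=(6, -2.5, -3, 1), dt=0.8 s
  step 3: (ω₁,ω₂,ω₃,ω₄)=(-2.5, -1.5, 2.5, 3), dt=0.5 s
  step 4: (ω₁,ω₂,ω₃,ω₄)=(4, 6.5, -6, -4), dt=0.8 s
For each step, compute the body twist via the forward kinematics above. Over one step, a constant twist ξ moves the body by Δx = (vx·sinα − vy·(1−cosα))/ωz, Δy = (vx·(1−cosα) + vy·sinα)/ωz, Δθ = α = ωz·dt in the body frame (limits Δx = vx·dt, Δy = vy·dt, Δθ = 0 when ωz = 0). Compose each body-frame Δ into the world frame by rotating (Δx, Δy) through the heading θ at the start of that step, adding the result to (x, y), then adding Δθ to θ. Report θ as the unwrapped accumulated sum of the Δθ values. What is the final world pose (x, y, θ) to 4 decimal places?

step 1: ξ=(vx,vy,ωz)=(0.1688, 0.0313, 0.0815), dt=1.5 → body Δ=(0.2496, 0.0622, 0.1223) → world pose (0.2496, 0.0622, 0.1223)
step 2: ξ=(vx,vy,ωz)=(0.0188, -0.1563, -0.2446), dt=0.8 → body Δ=(0.0027, -0.1257, -0.1957) → world pose (0.2677, -0.0622, -0.0734)
step 3: ξ=(vx,vy,ωz)=(0.0188, 0.0062, 0.0815), dt=0.5 → body Δ=(0.0093, 0.0033, 0.0408) → world pose (0.2772, -0.0596, -0.0326)
step 4: ξ=(vx,vy,ωz)=(0.0062, 0.0062, 0.2446), dt=0.8 → body Δ=(0.0045, 0.0055, 0.1957) → world pose (0.2818, -0.0543, 0.1630)

(0.2818, -0.0543, 0.1630)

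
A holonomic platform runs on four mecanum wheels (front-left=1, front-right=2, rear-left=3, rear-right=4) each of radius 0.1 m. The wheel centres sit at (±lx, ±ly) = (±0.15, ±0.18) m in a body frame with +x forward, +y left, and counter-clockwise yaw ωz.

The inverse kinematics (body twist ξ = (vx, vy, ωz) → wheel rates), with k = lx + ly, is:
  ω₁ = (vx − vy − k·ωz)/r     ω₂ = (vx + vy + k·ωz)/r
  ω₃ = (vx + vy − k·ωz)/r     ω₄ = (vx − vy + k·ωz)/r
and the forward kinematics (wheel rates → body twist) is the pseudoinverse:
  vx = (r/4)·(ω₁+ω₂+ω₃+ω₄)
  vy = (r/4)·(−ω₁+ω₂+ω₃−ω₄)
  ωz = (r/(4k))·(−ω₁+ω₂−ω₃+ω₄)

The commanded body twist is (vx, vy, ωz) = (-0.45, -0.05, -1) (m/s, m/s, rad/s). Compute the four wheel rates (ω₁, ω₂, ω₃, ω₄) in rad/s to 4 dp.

(-0.7000, -8.3000, -1.7000, -7.3000)

k = lx + ly = 0.15 + 0.18 = 0.3300;  k·ωz = 0.3300·-1 = -0.3300
ω₁ (FL) = (vx − vy − k·ωz)/r = -0.0700/0.1 = -0.7000
ω₂ (FR) = (vx + vy + k·ωz)/r = -0.8300/0.1 = -8.3000
ω₃ (RL) = (vx + vy − k·ωz)/r = -0.1700/0.1 = -1.7000
ω₄ (RR) = (vx − vy + k·ωz)/r = -0.7300/0.1 = -7.3000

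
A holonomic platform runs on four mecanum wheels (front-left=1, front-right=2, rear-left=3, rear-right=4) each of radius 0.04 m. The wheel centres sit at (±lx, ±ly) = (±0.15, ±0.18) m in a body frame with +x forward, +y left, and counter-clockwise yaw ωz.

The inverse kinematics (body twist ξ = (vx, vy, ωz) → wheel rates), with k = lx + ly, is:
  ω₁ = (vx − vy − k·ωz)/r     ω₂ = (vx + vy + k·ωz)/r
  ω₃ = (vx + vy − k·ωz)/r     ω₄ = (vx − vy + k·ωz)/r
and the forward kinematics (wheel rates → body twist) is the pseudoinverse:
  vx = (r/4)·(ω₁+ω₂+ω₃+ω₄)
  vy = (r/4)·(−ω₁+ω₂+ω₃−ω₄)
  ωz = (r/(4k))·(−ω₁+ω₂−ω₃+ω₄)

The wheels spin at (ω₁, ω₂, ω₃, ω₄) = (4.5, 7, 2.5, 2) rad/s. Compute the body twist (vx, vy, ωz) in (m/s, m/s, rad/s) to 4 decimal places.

k = lx + ly = 0.15 + 0.18 = 0.3300
ω₁+ω₂+ω₃+ω₄ = 16.0000  →  vx = (0.04/4)·16.0000 = 0.1600
−ω₁+ω₂+ω₃−ω₄ = 3.0000  →  vy = (0.04/4)·3.0000 = 0.0300
−ω₁+ω₂−ω₃+ω₄ = 2.0000  →  ωz = (0.04/1.3200)·2.0000 = 0.0606

(0.1600, 0.0300, 0.0606)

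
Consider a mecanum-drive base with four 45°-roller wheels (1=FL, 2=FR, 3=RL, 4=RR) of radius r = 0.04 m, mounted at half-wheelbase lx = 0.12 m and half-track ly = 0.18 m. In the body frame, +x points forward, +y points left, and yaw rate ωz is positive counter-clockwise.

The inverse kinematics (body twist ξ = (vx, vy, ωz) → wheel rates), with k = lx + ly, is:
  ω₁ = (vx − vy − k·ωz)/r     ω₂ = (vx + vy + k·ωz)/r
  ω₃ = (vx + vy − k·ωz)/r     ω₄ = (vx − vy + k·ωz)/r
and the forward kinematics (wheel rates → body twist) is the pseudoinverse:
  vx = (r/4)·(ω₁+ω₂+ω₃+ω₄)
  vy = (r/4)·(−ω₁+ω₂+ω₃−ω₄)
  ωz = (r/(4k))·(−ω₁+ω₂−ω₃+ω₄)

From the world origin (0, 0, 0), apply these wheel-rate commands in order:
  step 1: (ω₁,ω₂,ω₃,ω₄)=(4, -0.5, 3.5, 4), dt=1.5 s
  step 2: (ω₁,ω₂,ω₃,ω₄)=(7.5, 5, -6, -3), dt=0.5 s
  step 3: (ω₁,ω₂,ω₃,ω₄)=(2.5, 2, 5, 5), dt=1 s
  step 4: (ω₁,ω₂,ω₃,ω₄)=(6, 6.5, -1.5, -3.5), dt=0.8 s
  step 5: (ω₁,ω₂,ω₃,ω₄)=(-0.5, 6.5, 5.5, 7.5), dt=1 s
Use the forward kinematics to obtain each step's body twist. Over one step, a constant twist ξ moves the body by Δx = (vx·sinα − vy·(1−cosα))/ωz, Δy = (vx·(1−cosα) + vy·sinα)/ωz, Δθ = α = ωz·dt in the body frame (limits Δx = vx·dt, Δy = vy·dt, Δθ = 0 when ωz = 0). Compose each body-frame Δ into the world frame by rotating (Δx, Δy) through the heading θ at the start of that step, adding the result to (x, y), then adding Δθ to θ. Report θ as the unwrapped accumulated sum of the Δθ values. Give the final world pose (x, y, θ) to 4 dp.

(0.5656, -0.1181, 0.0517)

step 1: ξ=(vx,vy,ωz)=(0.1100, -0.0500, -0.1333), dt=1.5 → body Δ=(0.1564, -0.0909, -0.2000) → world pose (0.1564, -0.0909, -0.2000)
step 2: ξ=(vx,vy,ωz)=(0.0350, -0.0550, 0.0167), dt=0.5 → body Δ=(0.0176, -0.0274, 0.0083) → world pose (0.1682, -0.1213, -0.1917)
step 3: ξ=(vx,vy,ωz)=(0.1450, -0.0050, -0.0167), dt=1.0 → body Δ=(0.1450, -0.0062, -0.0167) → world pose (0.3094, -0.1550, -0.2083)
step 4: ξ=(vx,vy,ωz)=(0.0750, 0.0250, -0.0500), dt=0.8 → body Δ=(0.0604, 0.0188, -0.0400) → world pose (0.3723, -0.1491, -0.2483)
step 5: ξ=(vx,vy,ωz)=(0.1900, 0.0500, 0.3000), dt=1.0 → body Δ=(0.1797, 0.0775, 0.3000) → world pose (0.5656, -0.1181, 0.0517)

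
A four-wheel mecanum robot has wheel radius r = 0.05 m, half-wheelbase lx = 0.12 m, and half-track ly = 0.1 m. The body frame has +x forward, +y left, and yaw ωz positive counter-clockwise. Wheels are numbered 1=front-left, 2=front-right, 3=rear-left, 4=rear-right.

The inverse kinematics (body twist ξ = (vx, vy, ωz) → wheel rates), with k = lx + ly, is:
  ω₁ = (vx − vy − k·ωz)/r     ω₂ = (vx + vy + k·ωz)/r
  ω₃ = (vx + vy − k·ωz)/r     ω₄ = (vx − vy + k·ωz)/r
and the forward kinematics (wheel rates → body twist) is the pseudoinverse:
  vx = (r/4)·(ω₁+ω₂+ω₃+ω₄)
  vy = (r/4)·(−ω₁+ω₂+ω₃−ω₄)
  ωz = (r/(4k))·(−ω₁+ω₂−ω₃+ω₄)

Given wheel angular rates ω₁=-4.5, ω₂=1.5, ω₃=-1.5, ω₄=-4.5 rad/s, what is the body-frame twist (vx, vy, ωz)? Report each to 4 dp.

k = lx + ly = 0.12 + 0.1 = 0.2200
ω₁+ω₂+ω₃+ω₄ = -9.0000  →  vx = (0.05/4)·-9.0000 = -0.1125
−ω₁+ω₂+ω₃−ω₄ = 9.0000  →  vy = (0.05/4)·9.0000 = 0.1125
−ω₁+ω₂−ω₃+ω₄ = 3.0000  →  ωz = (0.05/0.8800)·3.0000 = 0.1705

(-0.1125, 0.1125, 0.1705)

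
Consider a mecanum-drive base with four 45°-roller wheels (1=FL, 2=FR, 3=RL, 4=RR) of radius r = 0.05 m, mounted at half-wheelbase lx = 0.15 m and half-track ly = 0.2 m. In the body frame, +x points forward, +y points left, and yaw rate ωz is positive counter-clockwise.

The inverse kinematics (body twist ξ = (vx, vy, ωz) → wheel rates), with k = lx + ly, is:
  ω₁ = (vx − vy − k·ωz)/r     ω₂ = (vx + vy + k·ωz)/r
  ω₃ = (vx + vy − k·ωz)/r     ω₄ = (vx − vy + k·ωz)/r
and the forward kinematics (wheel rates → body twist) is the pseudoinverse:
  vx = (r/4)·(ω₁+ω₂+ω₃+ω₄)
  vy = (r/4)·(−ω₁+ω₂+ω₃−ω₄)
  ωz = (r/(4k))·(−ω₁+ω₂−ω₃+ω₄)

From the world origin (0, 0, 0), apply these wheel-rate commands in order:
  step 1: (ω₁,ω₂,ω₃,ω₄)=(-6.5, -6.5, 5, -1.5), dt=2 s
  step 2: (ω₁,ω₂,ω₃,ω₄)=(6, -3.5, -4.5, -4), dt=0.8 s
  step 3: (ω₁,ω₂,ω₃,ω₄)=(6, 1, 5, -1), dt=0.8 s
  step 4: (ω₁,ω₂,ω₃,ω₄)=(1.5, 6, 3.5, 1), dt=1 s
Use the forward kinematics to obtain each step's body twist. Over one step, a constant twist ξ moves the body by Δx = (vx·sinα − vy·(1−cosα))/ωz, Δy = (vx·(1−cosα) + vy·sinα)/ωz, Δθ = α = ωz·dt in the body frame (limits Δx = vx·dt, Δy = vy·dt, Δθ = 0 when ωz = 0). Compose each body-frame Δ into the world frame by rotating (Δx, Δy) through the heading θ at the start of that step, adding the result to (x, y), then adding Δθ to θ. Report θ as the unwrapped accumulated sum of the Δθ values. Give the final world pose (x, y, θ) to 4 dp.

step 1: ξ=(vx,vy,ωz)=(-0.1188, 0.0813, -0.2321), dt=2.0 → body Δ=(-0.1920, 0.2109, -0.4643) → world pose (-0.1920, 0.2109, -0.4643)
step 2: ξ=(vx,vy,ωz)=(-0.0750, -0.1250, -0.3214), dt=0.8 → body Δ=(-0.0721, -0.0912, -0.2571) → world pose (-0.2974, 0.1616, -0.7214)
step 3: ξ=(vx,vy,ωz)=(0.1375, 0.0125, -0.3929), dt=0.8 → body Δ=(0.1098, -0.0073, -0.3143) → world pose (-0.2198, 0.0836, -1.0357)
step 4: ξ=(vx,vy,ωz)=(0.1500, 0.0875, 0.0714), dt=1.0 → body Δ=(0.1467, 0.0928, 0.0714) → world pose (-0.0651, 0.0047, -0.9643)

(-0.0651, 0.0047, -0.9643)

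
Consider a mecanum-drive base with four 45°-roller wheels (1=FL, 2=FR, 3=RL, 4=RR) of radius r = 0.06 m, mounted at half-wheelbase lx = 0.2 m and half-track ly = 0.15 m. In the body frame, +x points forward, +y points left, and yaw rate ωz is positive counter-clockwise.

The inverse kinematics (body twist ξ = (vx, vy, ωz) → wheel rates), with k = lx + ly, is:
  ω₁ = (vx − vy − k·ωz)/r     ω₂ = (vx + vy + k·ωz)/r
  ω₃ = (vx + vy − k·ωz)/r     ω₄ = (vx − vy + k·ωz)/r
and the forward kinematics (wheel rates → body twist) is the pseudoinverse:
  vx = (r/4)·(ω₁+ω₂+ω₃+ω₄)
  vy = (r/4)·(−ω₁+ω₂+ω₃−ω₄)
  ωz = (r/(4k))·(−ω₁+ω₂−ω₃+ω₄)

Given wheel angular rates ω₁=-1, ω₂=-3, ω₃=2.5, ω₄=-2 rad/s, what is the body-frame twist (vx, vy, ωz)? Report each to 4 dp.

(-0.0525, 0.0375, -0.2786)

k = lx + ly = 0.2 + 0.15 = 0.3500
ω₁+ω₂+ω₃+ω₄ = -3.5000  →  vx = (0.06/4)·-3.5000 = -0.0525
−ω₁+ω₂+ω₃−ω₄ = 2.5000  →  vy = (0.06/4)·2.5000 = 0.0375
−ω₁+ω₂−ω₃+ω₄ = -6.5000  →  ωz = (0.06/1.4000)·-6.5000 = -0.2786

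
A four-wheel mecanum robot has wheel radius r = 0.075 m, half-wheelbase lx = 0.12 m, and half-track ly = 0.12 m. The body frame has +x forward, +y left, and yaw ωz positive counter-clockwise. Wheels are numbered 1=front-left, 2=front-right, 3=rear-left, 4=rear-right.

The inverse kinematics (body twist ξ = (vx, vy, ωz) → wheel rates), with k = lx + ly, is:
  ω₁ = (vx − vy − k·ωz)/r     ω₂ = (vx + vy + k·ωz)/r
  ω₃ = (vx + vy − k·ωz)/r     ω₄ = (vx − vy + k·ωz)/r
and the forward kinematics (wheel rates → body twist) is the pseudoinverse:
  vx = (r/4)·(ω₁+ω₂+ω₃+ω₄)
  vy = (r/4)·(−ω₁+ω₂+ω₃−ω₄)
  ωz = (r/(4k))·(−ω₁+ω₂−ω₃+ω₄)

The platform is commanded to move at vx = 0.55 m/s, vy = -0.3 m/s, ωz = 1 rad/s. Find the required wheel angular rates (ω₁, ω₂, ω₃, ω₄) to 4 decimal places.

k = lx + ly = 0.12 + 0.12 = 0.2400;  k·ωz = 0.2400·1 = 0.2400
ω₁ (FL) = (vx − vy − k·ωz)/r = 0.6100/0.075 = 8.1333
ω₂ (FR) = (vx + vy + k·ωz)/r = 0.4900/0.075 = 6.5333
ω₃ (RL) = (vx + vy − k·ωz)/r = 0.0100/0.075 = 0.1333
ω₄ (RR) = (vx − vy + k·ωz)/r = 1.0900/0.075 = 14.5333

(8.1333, 6.5333, 0.1333, 14.5333)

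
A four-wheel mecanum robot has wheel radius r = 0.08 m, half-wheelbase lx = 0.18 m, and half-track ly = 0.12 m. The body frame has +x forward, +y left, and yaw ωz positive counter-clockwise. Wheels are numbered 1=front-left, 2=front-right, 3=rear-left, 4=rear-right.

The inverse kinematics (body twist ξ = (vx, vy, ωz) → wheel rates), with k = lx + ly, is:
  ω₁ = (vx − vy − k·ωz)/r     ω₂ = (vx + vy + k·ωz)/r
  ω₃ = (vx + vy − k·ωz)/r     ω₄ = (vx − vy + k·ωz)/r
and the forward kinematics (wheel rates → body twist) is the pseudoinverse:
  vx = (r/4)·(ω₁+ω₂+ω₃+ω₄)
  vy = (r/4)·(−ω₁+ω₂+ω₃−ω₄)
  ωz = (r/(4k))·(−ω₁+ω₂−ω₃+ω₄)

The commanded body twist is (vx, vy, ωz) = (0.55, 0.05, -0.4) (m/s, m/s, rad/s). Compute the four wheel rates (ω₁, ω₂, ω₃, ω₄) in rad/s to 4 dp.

(7.7500, 6.0000, 9.0000, 4.7500)

k = lx + ly = 0.18 + 0.12 = 0.3000;  k·ωz = 0.3000·-0.4 = -0.1200
ω₁ (FL) = (vx − vy − k·ωz)/r = 0.6200/0.08 = 7.7500
ω₂ (FR) = (vx + vy + k·ωz)/r = 0.4800/0.08 = 6.0000
ω₃ (RL) = (vx + vy − k·ωz)/r = 0.7200/0.08 = 9.0000
ω₄ (RR) = (vx − vy + k·ωz)/r = 0.3800/0.08 = 4.7500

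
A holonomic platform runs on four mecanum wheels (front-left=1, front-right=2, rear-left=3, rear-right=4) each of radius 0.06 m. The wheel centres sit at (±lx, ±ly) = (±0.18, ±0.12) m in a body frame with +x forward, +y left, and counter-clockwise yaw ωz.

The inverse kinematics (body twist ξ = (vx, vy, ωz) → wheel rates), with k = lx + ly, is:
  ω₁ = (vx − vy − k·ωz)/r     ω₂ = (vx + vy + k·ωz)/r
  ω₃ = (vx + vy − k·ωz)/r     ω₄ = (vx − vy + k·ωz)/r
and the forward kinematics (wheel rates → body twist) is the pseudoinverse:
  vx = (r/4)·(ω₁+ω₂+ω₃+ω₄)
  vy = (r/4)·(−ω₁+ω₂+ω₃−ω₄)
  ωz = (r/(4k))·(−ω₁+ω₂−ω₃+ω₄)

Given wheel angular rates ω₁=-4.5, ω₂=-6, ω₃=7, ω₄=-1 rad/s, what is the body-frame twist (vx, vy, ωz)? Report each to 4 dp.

k = lx + ly = 0.18 + 0.12 = 0.3000
ω₁+ω₂+ω₃+ω₄ = -4.5000  →  vx = (0.06/4)·-4.5000 = -0.0675
−ω₁+ω₂+ω₃−ω₄ = 6.5000  →  vy = (0.06/4)·6.5000 = 0.0975
−ω₁+ω₂−ω₃+ω₄ = -9.5000  →  ωz = (0.06/1.2000)·-9.5000 = -0.4750

(-0.0675, 0.0975, -0.4750)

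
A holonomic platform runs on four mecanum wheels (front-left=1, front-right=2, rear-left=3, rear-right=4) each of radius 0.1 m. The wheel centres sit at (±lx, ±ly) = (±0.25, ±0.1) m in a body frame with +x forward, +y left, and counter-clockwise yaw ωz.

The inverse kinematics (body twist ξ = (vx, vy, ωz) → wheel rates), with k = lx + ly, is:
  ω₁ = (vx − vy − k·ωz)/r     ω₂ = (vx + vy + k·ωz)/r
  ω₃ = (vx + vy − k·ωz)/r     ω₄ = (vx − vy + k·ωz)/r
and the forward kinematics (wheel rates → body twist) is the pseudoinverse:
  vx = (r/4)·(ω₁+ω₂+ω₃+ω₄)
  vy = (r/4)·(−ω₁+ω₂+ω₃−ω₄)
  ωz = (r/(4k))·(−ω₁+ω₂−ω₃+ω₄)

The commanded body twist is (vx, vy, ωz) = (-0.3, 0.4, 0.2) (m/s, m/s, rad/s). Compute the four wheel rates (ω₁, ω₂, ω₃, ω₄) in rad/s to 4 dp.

k = lx + ly = 0.25 + 0.1 = 0.3500;  k·ωz = 0.3500·0.2 = 0.0700
ω₁ (FL) = (vx − vy − k·ωz)/r = -0.7700/0.1 = -7.7000
ω₂ (FR) = (vx + vy + k·ωz)/r = 0.1700/0.1 = 1.7000
ω₃ (RL) = (vx + vy − k·ωz)/r = 0.0300/0.1 = 0.3000
ω₄ (RR) = (vx − vy + k·ωz)/r = -0.6300/0.1 = -6.3000

(-7.7000, 1.7000, 0.3000, -6.3000)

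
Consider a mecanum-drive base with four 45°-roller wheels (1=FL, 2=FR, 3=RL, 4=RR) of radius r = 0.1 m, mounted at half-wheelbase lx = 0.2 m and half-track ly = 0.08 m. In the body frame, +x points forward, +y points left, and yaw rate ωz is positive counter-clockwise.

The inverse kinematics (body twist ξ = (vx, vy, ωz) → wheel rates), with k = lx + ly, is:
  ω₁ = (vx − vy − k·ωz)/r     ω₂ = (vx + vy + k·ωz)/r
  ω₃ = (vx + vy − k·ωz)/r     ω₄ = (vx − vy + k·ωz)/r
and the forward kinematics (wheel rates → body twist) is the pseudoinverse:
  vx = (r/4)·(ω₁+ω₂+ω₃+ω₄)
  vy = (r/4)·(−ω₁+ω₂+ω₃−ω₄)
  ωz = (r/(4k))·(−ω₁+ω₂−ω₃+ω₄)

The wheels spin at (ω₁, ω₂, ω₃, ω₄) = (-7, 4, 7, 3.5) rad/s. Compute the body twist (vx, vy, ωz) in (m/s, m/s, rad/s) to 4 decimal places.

(0.1875, 0.3625, 0.6696)

k = lx + ly = 0.2 + 0.08 = 0.2800
ω₁+ω₂+ω₃+ω₄ = 7.5000  →  vx = (0.1/4)·7.5000 = 0.1875
−ω₁+ω₂+ω₃−ω₄ = 14.5000  →  vy = (0.1/4)·14.5000 = 0.3625
−ω₁+ω₂−ω₃+ω₄ = 7.5000  →  ωz = (0.1/1.1200)·7.5000 = 0.6696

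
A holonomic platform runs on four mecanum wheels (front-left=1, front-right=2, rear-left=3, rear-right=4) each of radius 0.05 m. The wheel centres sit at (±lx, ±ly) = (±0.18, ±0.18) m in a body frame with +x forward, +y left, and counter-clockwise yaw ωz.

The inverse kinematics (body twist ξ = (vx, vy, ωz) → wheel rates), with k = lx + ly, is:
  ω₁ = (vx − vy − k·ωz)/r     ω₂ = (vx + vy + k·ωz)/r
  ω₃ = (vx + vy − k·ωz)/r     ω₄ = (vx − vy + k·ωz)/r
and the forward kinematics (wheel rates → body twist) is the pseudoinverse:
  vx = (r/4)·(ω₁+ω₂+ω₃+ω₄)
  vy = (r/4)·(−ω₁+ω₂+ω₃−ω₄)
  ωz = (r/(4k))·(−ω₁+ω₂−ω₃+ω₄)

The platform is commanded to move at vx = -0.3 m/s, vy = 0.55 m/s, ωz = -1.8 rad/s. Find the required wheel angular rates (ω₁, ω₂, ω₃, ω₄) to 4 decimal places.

k = lx + ly = 0.18 + 0.18 = 0.3600;  k·ωz = 0.3600·-1.8 = -0.6480
ω₁ (FL) = (vx − vy − k·ωz)/r = -0.2020/0.05 = -4.0400
ω₂ (FR) = (vx + vy + k·ωz)/r = -0.3980/0.05 = -7.9600
ω₃ (RL) = (vx + vy − k·ωz)/r = 0.8980/0.05 = 17.9600
ω₄ (RR) = (vx − vy + k·ωz)/r = -1.4980/0.05 = -29.9600

(-4.0400, -7.9600, 17.9600, -29.9600)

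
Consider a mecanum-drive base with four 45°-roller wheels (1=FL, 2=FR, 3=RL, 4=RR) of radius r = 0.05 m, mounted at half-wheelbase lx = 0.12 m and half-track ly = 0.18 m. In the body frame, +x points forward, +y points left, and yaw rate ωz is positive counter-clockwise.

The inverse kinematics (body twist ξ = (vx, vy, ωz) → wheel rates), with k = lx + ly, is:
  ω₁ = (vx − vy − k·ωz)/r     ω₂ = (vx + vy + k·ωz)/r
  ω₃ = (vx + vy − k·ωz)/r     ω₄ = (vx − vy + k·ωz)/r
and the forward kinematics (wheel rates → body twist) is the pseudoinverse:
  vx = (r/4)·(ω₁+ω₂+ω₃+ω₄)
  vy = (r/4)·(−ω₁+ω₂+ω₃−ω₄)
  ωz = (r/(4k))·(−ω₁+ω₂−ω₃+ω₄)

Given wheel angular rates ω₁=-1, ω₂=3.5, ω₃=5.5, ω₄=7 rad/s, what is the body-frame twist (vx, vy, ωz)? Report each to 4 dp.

(0.1875, 0.0375, 0.2500)

k = lx + ly = 0.12 + 0.18 = 0.3000
ω₁+ω₂+ω₃+ω₄ = 15.0000  →  vx = (0.05/4)·15.0000 = 0.1875
−ω₁+ω₂+ω₃−ω₄ = 3.0000  →  vy = (0.05/4)·3.0000 = 0.0375
−ω₁+ω₂−ω₃+ω₄ = 6.0000  →  ωz = (0.05/1.2000)·6.0000 = 0.2500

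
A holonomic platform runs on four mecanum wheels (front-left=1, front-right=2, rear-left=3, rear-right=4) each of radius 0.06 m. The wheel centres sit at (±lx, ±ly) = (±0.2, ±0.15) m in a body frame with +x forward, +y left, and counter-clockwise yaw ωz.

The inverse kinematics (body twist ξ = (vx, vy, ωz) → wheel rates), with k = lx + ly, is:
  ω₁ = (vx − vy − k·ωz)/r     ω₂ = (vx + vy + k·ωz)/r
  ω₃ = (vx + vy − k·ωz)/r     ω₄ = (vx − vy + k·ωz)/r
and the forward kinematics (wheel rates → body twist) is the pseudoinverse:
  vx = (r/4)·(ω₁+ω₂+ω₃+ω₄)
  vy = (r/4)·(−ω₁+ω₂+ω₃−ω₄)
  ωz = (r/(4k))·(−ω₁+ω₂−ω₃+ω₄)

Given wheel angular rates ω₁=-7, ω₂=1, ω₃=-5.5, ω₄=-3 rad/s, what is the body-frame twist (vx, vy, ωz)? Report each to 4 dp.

(-0.2175, 0.0825, 0.4500)

k = lx + ly = 0.2 + 0.15 = 0.3500
ω₁+ω₂+ω₃+ω₄ = -14.5000  →  vx = (0.06/4)·-14.5000 = -0.2175
−ω₁+ω₂+ω₃−ω₄ = 5.5000  →  vy = (0.06/4)·5.5000 = 0.0825
−ω₁+ω₂−ω₃+ω₄ = 10.5000  →  ωz = (0.06/1.4000)·10.5000 = 0.4500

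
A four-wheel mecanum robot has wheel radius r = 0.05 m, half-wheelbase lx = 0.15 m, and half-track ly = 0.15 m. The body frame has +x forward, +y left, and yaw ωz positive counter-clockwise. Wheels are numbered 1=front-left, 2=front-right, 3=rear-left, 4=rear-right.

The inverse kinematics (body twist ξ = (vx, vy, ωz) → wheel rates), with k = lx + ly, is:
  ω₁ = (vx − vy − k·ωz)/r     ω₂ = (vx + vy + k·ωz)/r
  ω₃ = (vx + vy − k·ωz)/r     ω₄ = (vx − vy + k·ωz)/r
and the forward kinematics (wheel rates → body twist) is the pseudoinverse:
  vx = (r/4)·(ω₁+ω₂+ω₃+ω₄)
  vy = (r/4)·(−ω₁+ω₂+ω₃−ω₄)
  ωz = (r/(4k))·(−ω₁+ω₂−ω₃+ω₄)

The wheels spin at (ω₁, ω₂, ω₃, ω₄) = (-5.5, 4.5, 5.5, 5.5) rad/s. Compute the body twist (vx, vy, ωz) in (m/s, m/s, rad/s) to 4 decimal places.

(0.1250, 0.1250, 0.4167)

k = lx + ly = 0.15 + 0.15 = 0.3000
ω₁+ω₂+ω₃+ω₄ = 10.0000  →  vx = (0.05/4)·10.0000 = 0.1250
−ω₁+ω₂+ω₃−ω₄ = 10.0000  →  vy = (0.05/4)·10.0000 = 0.1250
−ω₁+ω₂−ω₃+ω₄ = 10.0000  →  ωz = (0.05/1.2000)·10.0000 = 0.4167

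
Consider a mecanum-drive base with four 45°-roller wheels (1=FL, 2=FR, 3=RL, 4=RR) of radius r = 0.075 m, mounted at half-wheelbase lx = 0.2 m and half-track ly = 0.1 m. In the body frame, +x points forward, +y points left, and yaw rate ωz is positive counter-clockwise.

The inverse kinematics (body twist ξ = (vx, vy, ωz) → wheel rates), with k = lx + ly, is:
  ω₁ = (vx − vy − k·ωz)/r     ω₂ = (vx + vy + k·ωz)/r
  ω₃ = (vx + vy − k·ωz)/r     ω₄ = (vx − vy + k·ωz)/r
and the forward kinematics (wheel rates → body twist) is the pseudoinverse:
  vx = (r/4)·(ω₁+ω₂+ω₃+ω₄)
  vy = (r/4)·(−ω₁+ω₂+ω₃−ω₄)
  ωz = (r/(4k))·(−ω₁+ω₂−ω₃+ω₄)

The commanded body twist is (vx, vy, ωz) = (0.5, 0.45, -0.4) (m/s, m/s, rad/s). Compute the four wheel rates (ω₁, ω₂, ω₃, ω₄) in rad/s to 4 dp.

(2.2667, 11.0667, 14.2667, -0.9333)

k = lx + ly = 0.2 + 0.1 = 0.3000;  k·ωz = 0.3000·-0.4 = -0.1200
ω₁ (FL) = (vx − vy − k·ωz)/r = 0.1700/0.075 = 2.2667
ω₂ (FR) = (vx + vy + k·ωz)/r = 0.8300/0.075 = 11.0667
ω₃ (RL) = (vx + vy − k·ωz)/r = 1.0700/0.075 = 14.2667
ω₄ (RR) = (vx − vy + k·ωz)/r = -0.0700/0.075 = -0.9333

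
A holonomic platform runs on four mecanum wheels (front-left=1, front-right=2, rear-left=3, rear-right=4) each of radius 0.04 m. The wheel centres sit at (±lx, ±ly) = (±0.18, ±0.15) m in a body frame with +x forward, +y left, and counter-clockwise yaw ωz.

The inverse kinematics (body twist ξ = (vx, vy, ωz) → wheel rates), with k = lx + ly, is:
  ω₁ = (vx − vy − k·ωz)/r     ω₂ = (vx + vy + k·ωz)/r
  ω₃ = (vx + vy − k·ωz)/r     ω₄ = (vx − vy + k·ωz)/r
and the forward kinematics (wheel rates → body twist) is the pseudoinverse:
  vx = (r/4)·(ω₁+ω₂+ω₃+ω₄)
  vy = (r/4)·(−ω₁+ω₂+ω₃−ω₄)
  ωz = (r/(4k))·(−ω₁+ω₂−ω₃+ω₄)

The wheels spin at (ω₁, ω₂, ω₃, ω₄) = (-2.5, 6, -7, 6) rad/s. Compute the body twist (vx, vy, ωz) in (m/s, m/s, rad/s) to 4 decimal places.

k = lx + ly = 0.18 + 0.15 = 0.3300
ω₁+ω₂+ω₃+ω₄ = 2.5000  →  vx = (0.04/4)·2.5000 = 0.0250
−ω₁+ω₂+ω₃−ω₄ = -4.5000  →  vy = (0.04/4)·-4.5000 = -0.0450
−ω₁+ω₂−ω₃+ω₄ = 21.5000  →  ωz = (0.04/1.3200)·21.5000 = 0.6515

(0.0250, -0.0450, 0.6515)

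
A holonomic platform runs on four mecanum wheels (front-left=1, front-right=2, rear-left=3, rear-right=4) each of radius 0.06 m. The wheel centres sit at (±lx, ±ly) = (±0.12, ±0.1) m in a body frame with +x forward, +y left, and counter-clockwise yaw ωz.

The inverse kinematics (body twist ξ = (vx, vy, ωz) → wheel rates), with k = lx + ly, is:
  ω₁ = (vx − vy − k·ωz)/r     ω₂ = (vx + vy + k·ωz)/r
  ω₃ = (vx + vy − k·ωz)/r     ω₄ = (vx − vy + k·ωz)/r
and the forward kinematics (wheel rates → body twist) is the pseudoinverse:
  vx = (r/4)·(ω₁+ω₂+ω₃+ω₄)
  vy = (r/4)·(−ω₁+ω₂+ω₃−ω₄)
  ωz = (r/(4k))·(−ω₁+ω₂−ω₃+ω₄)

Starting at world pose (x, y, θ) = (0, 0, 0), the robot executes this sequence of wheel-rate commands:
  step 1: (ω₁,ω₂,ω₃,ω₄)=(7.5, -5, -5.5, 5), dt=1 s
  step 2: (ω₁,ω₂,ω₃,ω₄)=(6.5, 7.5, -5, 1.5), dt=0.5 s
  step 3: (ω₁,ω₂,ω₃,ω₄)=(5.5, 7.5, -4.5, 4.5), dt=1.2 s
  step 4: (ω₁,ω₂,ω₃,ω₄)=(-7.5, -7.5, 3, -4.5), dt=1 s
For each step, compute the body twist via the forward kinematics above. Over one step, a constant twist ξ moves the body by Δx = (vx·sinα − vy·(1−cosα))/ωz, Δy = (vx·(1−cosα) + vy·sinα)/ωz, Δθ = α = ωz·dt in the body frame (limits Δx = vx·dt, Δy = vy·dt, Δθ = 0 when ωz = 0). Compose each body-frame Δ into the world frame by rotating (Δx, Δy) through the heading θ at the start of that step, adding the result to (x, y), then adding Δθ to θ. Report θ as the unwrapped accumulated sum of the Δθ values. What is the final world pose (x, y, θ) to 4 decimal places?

(0.0870, -0.4574, 0.5080)

step 1: ξ=(vx,vy,ωz)=(0.0300, -0.3450, -0.1364), dt=1.0 → body Δ=(0.0064, -0.3460, -0.1364) → world pose (0.0064, -0.3460, -0.1364)
step 2: ξ=(vx,vy,ωz)=(0.1575, -0.0825, 0.5114), dt=0.5 → body Δ=(0.0831, -0.0308, 0.2557) → world pose (0.0846, -0.3878, 0.1193)
step 3: ξ=(vx,vy,ωz)=(0.1950, -0.1050, 0.7500), dt=1.2 → body Δ=(0.2566, -0.0113, 0.9000) → world pose (0.3408, -0.3684, 1.0193)
step 4: ξ=(vx,vy,ωz)=(-0.2475, 0.1125, -0.5114), dt=1.0 → body Δ=(-0.2087, 0.1696, -0.5114) → world pose (0.0870, -0.4574, 0.5080)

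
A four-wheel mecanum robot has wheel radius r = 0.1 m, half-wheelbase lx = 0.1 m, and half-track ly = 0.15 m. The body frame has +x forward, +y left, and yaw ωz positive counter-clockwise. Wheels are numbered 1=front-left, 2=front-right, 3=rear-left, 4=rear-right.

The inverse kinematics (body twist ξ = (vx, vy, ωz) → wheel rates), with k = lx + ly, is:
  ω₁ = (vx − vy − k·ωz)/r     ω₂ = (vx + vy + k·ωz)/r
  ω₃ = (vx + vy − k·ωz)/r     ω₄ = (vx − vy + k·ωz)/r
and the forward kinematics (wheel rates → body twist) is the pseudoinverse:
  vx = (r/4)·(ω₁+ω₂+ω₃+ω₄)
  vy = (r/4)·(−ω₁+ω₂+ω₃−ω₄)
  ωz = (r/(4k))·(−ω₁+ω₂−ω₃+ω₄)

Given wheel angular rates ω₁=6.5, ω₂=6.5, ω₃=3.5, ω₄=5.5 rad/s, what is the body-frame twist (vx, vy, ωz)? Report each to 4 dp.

(0.5500, -0.0500, 0.2000)

k = lx + ly = 0.1 + 0.15 = 0.2500
ω₁+ω₂+ω₃+ω₄ = 22.0000  →  vx = (0.1/4)·22.0000 = 0.5500
−ω₁+ω₂+ω₃−ω₄ = -2.0000  →  vy = (0.1/4)·-2.0000 = -0.0500
−ω₁+ω₂−ω₃+ω₄ = 2.0000  →  ωz = (0.1/1.0000)·2.0000 = 0.2000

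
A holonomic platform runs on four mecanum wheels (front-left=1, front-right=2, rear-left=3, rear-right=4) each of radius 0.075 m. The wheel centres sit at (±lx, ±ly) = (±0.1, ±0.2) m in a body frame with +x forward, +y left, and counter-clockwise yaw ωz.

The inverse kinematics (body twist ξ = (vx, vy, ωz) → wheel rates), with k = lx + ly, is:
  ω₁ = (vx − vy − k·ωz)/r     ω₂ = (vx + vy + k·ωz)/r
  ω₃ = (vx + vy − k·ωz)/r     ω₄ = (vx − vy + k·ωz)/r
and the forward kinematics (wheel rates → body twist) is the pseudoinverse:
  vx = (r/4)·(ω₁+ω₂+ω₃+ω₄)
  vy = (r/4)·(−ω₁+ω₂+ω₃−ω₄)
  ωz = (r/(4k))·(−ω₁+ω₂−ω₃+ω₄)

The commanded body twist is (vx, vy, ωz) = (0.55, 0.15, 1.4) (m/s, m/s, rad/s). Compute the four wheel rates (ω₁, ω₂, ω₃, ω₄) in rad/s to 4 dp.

k = lx + ly = 0.1 + 0.2 = 0.3000;  k·ωz = 0.3000·1.4 = 0.4200
ω₁ (FL) = (vx − vy − k·ωz)/r = -0.0200/0.075 = -0.2667
ω₂ (FR) = (vx + vy + k·ωz)/r = 1.1200/0.075 = 14.9333
ω₃ (RL) = (vx + vy − k·ωz)/r = 0.2800/0.075 = 3.7333
ω₄ (RR) = (vx − vy + k·ωz)/r = 0.8200/0.075 = 10.9333

(-0.2667, 14.9333, 3.7333, 10.9333)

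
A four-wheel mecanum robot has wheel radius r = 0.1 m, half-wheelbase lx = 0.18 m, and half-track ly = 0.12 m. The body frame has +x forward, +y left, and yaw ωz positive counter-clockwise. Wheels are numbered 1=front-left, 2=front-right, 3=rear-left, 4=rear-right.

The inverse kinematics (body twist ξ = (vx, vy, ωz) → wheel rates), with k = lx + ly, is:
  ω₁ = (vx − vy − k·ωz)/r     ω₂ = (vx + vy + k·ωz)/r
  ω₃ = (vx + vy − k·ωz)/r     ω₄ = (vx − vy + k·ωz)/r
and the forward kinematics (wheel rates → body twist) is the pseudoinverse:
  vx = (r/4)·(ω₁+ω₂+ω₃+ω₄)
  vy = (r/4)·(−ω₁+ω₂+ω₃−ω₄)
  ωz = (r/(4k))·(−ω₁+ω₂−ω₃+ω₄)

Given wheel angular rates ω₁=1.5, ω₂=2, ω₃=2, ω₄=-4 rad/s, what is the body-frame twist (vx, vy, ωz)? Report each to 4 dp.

k = lx + ly = 0.18 + 0.12 = 0.3000
ω₁+ω₂+ω₃+ω₄ = 1.5000  →  vx = (0.1/4)·1.5000 = 0.0375
−ω₁+ω₂+ω₃−ω₄ = 6.5000  →  vy = (0.1/4)·6.5000 = 0.1625
−ω₁+ω₂−ω₃+ω₄ = -5.5000  →  ωz = (0.1/1.2000)·-5.5000 = -0.4583

(0.0375, 0.1625, -0.4583)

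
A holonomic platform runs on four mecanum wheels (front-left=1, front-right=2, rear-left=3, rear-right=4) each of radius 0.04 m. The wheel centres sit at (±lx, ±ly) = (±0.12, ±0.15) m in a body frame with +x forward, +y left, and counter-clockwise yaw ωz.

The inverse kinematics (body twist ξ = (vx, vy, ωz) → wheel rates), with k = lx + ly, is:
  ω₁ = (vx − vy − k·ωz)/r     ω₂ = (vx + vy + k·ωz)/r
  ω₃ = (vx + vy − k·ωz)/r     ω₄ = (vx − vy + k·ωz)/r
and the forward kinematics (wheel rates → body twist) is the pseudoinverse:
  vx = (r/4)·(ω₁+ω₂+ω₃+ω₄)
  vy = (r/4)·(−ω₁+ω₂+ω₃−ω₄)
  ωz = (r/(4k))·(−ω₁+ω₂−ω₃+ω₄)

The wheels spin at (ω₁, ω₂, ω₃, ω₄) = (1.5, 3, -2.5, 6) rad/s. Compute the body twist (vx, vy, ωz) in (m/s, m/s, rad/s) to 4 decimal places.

k = lx + ly = 0.12 + 0.15 = 0.2700
ω₁+ω₂+ω₃+ω₄ = 8.0000  →  vx = (0.04/4)·8.0000 = 0.0800
−ω₁+ω₂+ω₃−ω₄ = -7.0000  →  vy = (0.04/4)·-7.0000 = -0.0700
−ω₁+ω₂−ω₃+ω₄ = 10.0000  →  ωz = (0.04/1.0800)·10.0000 = 0.3704

(0.0800, -0.0700, 0.3704)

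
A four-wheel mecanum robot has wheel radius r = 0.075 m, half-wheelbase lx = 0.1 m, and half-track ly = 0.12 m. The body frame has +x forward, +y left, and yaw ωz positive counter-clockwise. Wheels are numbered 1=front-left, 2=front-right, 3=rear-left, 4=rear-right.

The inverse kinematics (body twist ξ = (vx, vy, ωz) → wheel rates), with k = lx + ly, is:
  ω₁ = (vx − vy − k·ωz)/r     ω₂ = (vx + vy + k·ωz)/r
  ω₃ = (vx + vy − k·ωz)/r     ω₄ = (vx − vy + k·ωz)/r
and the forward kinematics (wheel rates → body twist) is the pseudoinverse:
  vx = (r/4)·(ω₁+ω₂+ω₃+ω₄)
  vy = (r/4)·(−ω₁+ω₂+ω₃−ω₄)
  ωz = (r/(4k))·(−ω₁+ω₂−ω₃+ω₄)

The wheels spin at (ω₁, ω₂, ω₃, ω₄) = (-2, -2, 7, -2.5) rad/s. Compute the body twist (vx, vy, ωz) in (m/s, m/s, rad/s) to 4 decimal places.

k = lx + ly = 0.1 + 0.12 = 0.2200
ω₁+ω₂+ω₃+ω₄ = 0.5000  →  vx = (0.075/4)·0.5000 = 0.0094
−ω₁+ω₂+ω₃−ω₄ = 9.5000  →  vy = (0.075/4)·9.5000 = 0.1781
−ω₁+ω₂−ω₃+ω₄ = -9.5000  →  ωz = (0.075/0.8800)·-9.5000 = -0.8097

(0.0094, 0.1781, -0.8097)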